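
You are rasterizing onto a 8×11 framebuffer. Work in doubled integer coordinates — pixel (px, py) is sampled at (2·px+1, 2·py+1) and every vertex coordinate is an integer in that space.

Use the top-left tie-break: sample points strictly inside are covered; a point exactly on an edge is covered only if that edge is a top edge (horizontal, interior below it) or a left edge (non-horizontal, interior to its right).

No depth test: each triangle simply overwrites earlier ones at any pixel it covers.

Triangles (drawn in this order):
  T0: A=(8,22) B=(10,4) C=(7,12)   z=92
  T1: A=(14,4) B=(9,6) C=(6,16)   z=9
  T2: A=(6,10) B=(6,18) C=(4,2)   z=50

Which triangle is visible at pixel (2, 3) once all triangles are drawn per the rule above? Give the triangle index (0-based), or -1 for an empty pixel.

T0:
  2·area = 38  (B↔C swapped to make it positive)
  edge (8, 22)→(7, 12): d=(-1,-10) top-left  bias=+0
  edge (7, 12)→(10, 4): d=(3,-8) top-left  bias=+0
  edge (10, 4)→(8, 22): d=(-2,18) right/bottom  bias=-1
    (4,3)@(9, 7): e=[25,1,12] → X
    (5,3)@(11, 7): e=[45,17,-24] → .
    (4,4)@(9, 9): e=[23,7,8] → X
    (5,4)@(11, 9): e=[43,23,-28] → .
    (4,5)@(9, 11): e=[21,13,4] → X
    (5,5)@(11, 11): e=[41,29,-32] → .
    (4,6)@(9, 13): e=[19,19,0] → .  [on edge]
  covered (3 px):
    . . . . . . . .
    . . . . . . . .
    . . . . . . . .
    . . . . X . . .
    . . . . X . . .
    . . . . X . . .
    . . . . . . . .
    . . . . . . . .
    . . . . . . . .
    . . . . . . . .
    . . . . . . . .
T1:
  2·area = 44  (B↔C swapped to make it positive)
  edge (14, 4)→(6, 16): d=(-8,12) right/bottom  bias=-1
  edge (6, 16)→(9, 6): d=(3,-10) top-left  bias=+0
  edge (9, 6)→(14, 4): d=(5,-2) top-left  bias=+0
    (6,2)@(13, 5): e=[4,37,3] → X
    (7,2)@(15, 5): e=[-20,57,7] → .
    (4,3)@(9, 7): e=[36,3,5] → X
    (5,3)@(11, 7): e=[12,23,9] → X
    (6,3)@(13, 7): e=[-12,43,13] → .
    (4,4)@(9, 9): e=[20,9,15] → X
    (5,4)@(11, 9): e=[-4,29,19] → .
    (4,5)@(9, 11): e=[4,15,25] → X
    (5,5)@(11, 11): e=[-20,35,29] → .
    (3,6)@(7, 13): e=[12,1,31] → X
    (4,6)@(9, 13): e=[-12,21,35] → .
    (3,7)@(7, 15): e=[-4,7,41] → .
  covered (6 px):
    . . . . . . . .
    . . . . . . . .
    . . . . . . X .
    . . . . X X . .
    . . . . X . . .
    . . . . X . . .
    . . . X . . . .
    . . . . . . . .
    . . . . . . . .
    . . . . . . . .
    . . . . . . . .
T2:
  2·area = 16
  edge (6, 10)→(6, 18): d=(0,8) right/bottom  bias=-1
  edge (6, 18)→(4, 2): d=(-2,-16) top-left  bias=+0
  edge (4, 2)→(6, 10): d=(2,8) right/bottom  bias=-1
    (2,3)@(5, 7): e=[8,6,2] → X
    (3,3)@(7, 7): e=[-8,38,-14] → .
    (2,4)@(5, 9): e=[8,2,6] → X
    (3,4)@(7, 9): e=[-8,34,-10] → .
    (2,5)@(5, 11): e=[8,-2,10] → .
  covered (2 px):
    . . . . . . . .
    . . . . . . . .
    . . . . . . . .
    . . X . . . . .
    . . X . . . . .
    . . . . . . . .
    . . . . . . . .
    . . . . . . . .
    . . . . . . . .
    . . . . . . . .
    . . . . . . . .

Z-buffer (winner per pixel, '.' = empty):
  . . . . . . . .
  . . . . . . . .
  . . . . . . 1 .
  . . 2 . 1 1 . .
  . . 2 . 1 . . .
  . . . . 1 . . .
  . . . 1 . . . .
  . . . . . . . .
  . . . . . . . .
  . . . . . . . .
  . . . . . . . .

Answer: 2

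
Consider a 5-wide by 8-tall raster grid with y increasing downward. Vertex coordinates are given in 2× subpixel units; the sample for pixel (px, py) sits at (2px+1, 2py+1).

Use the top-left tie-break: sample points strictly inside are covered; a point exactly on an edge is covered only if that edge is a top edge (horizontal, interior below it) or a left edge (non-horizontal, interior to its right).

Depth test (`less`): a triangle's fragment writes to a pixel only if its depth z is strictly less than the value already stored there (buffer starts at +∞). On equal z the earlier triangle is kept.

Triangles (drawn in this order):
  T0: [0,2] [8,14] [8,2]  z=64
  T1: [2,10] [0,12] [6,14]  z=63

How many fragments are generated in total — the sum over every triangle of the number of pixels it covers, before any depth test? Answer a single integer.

T0:
  2·area = 96  (B↔C swapped to make it positive)
  edge (0, 2)→(8, 2): d=(8,0) top-left  bias=+0
  edge (8, 2)→(8, 14): d=(0,12) right/bottom  bias=-1
  edge (8, 14)→(0, 2): d=(-8,-12) top-left  bias=+0
    (0,1)@(1, 3): e=[8,84,4] → #
    (1,1)@(3, 3): e=[8,60,28] → #
    (2,1)@(5, 3): e=[8,36,52] → #
    (3,1)@(7, 3): e=[8,12,76] → #
    (4,1)@(9, 3): e=[8,-12,100] → ·
    (0,2)@(1, 5): e=[24,84,-12] → ·
    (1,2)@(3, 5): e=[24,60,12] → #
    (4,2)@(9, 5): e=[24,-12,84] → ·
    (1,3)@(3, 7): e=[40,60,-4] → ·
    (2,3)@(5, 7): e=[40,36,20] → #
    (4,3)@(9, 7): e=[40,-12,68] → ·
    (2,4)@(5, 9): e=[56,36,4] → #
  covered (12 px):
    · · · · ·
    # # # # ·
    · # # # ·
    · · # # ·
    · · # # ·
    · · · # ·
    · · · · ·
    · · · · ·
T1:
  2·area = 16  (B↔C swapped to make it positive)
  edge (2, 10)→(6, 14): d=(4,4) right/bottom  bias=-1
  edge (6, 14)→(0, 12): d=(-6,-2) top-left  bias=+0
  edge (0, 12)→(2, 10): d=(2,-2) top-left  bias=+0
    (4,1)@(9, 3): e=[-56,72,0] → ·  [on edge]
    (3,2)@(7, 5): e=[-40,56,0] → ·  [on edge]
    (2,3)@(5, 7): e=[-24,40,0] → ·  [on edge]
    (0,4)@(1, 9): e=[0,20,-4] → ·  [on edge]
    (1,4)@(3, 9): e=[-8,24,0] → ·  [on edge]
    (0,5)@(1, 11): e=[8,8,0] → #  [on edge]
    (1,5)@(3, 11): e=[0,12,4] → ·  [on edge]
    (0,6)@(1, 13): e=[16,-4,4] → ·
    (1,6)@(3, 13): e=[8,0,8] → #  [on edge]
    (2,6)@(5, 13): e=[0,4,12] → ·  [on edge]
    (1,7)@(3, 15): e=[16,-12,12] → ·
    (3,7)@(7, 15): e=[0,-4,20] → ·  [on edge]
    (4,7)@(9, 15): e=[-8,0,24] → ·  [on edge]
  covered (2 px):
    · · · · ·
    · · · · ·
    · · · · ·
    · · · · ·
    · · · · ·
    # · · · ·
    · # · · ·
    · · · · ·

Result: 14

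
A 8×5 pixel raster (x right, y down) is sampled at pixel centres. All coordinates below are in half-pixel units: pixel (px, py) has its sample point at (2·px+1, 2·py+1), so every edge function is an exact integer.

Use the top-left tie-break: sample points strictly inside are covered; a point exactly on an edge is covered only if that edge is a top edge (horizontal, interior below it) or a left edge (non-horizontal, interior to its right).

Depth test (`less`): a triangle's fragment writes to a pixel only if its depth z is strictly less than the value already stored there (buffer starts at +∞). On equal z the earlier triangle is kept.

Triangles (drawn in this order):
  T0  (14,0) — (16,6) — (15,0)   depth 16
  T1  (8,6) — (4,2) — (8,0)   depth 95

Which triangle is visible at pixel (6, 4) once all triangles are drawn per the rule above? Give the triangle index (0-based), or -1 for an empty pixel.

T0:
  2·area = 6  (B↔C swapped to make it positive)
  edge (14, 0)→(15, 0): d=(1,0) top-left  bias=+0
  edge (15, 0)→(16, 6): d=(1,6) right/bottom  bias=-1
  edge (16, 6)→(14, 0): d=(-2,-6) top-left  bias=+0
    (7,0)@(15, 1): e=[1,1,4] → #
    (7,1)@(15, 3): e=[3,3,0] → #  [on edge]
    (7,2)@(15, 5): e=[5,5,-4] → ·
  covered (2 px):
    · · · · · · · #
    · · · · · · · #
    · · · · · · · ·
    · · · · · · · ·
    · · · · · · · ·
T1:
  2·area = 24
  edge (8, 6)→(4, 2): d=(-4,-4) top-left  bias=+0
  edge (4, 2)→(8, 0): d=(4,-2) top-left  bias=+0
  edge (8, 0)→(8, 6): d=(0,6) right/bottom  bias=-1
    (1,0)@(3, 1): e=[0,-6,30] → ·  [on edge]
    (3,0)@(7, 1): e=[16,2,6] → #
    (4,0)@(9, 1): e=[24,6,-6] → ·
    (2,1)@(5, 3): e=[0,6,18] → #  [on edge]
    (4,1)@(9, 3): e=[16,14,-6] → ·
    (2,2)@(5, 5): e=[-8,14,18] → ·
    (3,2)@(7, 5): e=[0,18,6] → #  [on edge]
    (4,2)@(9, 5): e=[8,22,-6] → ·
    (3,3)@(7, 7): e=[-8,26,6] → ·
    (4,3)@(9, 7): e=[0,30,-6] → ·  [on edge]
    (5,4)@(11, 9): e=[0,42,-18] → ·  [on edge]
  covered (4 px):
    · · · # · · · ·
    · · # # · · · ·
    · · · # · · · ·
    · · · · · · · ·
    · · · · · · · ·

Z-buffer (winner per pixel, '.' = empty):
  . . . 1 . . . 0
  . . 1 1 . . . 0
  . . . 1 . . . .
  . . . . . . . .
  . . . . . . . .

Answer: -1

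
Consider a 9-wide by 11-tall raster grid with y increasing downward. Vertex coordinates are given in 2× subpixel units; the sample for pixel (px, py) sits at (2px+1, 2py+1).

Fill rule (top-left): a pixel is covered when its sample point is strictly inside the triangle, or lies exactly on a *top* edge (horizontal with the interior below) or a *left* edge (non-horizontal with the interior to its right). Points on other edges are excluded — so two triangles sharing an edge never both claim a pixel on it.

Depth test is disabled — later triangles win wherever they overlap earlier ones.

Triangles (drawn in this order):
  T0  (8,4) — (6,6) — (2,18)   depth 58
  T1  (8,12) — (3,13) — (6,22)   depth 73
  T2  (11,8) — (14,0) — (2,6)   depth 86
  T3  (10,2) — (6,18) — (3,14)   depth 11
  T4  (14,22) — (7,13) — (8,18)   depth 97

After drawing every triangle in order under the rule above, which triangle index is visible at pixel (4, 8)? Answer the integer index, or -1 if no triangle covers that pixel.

T0:
  2·area = 16  (B↔C swapped to make it positive)
  edge (8, 4)→(2, 18): d=(-6,14) right/bottom  bias=-1
  edge (2, 18)→(6, 6): d=(4,-12) top-left  bias=+0
  edge (6, 6)→(8, 4): d=(2,-2) top-left  bias=+0
    (5,0)@(11, 1): e=[-24,40,0] → ·  [on edge]
    (3,1)@(7, 3): e=[20,0,-4] → ·  [on edge]
    (4,1)@(9, 3): e=[-8,24,0] → ·  [on edge]
    (3,2)@(7, 5): e=[8,8,0] → █  [on edge]
    (4,2)@(9, 5): e=[-20,32,4] → ·
    (2,3)@(5, 7): e=[24,-8,0] → ·  [on edge]
    (3,3)@(7, 7): e=[-4,16,4] → ·
    (1,4)@(3, 9): e=[40,-24,0] → ·  [on edge]
    (2,4)@(5, 9): e=[12,0,4] → █  [on edge]
    (3,4)@(7, 9): e=[-16,24,8] → ·
    (0,5)@(1, 11): e=[56,-40,0] → ·  [on edge]
    (2,5)@(5, 11): e=[0,8,8] → ·  [on edge]
    (1,7)@(3, 15): e=[4,0,12] → █  [on edge]
    (0,10)@(1, 21): e=[-4,0,20] → ·  [on edge]
  covered (3 px):
    · · · · · · · · ·
    · · · · · · · · ·
    · · · █ · · · · ·
    · · · · · · · · ·
    · · █ · · · · · ·
    · · · · · · · · ·
    · · · · · · · · ·
    · █ · · · · · · ·
    · · · · · · · · ·
    · · · · · · · · ·
    · · · · · · · · ·
T1:
  2·area = 48  (B↔C swapped to make it positive)
  edge (8, 12)→(6, 22): d=(-2,10) right/bottom  bias=-1
  edge (6, 22)→(3, 13): d=(-3,-9) top-left  bias=+0
  edge (3, 13)→(8, 12): d=(5,-1) top-left  bias=+0
    (0,3)@(1, 7): e=[80,0,-32] → ·  [on edge]
    (4,3)@(9, 7): e=[0,72,-24] → ·  [on edge]
    (6,5)@(13, 11): e=[-48,96,0] → ·  [on edge]
    (1,6)@(3, 13): e=[48,0,0] → █  [on edge]
    (2,6)@(5, 13): e=[28,18,2] → █
    (3,6)@(7, 13): e=[8,36,4] → █
    (4,6)@(9, 13): e=[-12,54,6] → ·
    (1,7)@(3, 15): e=[44,-6,10] → ·
    (2,7)@(5, 15): e=[24,12,12] → █
    (4,7)@(9, 15): e=[-16,48,16] → ·
    (2,8)@(5, 17): e=[20,6,22] → █
    (3,8)@(7, 17): e=[0,24,24] → ·  [on edge]
    (2,9)@(5, 19): e=[16,0,32] → █  [on edge]
  covered (7 px):
    · · · · · · · · ·
    · · · · · · · · ·
    · · · · · · · · ·
    · · · · · · · · ·
    · · · · · · · · ·
    · · · · · · · · ·
    · █ █ █ · · · · ·
    · · █ █ · · · · ·
    · · █ · · · · · ·
    · · █ · · · · · ·
    · · · · · · · · ·
T2:
  2·area = 78  (B↔C swapped to make it positive)
  edge (11, 8)→(2, 6): d=(-9,-2) top-left  bias=+0
  edge (2, 6)→(14, 0): d=(12,-6) top-left  bias=+0
  edge (14, 0)→(11, 8): d=(-3,8) right/bottom  bias=-1
    (6,0)@(13, 1): e=[67,6,5] → █
    (7,0)@(15, 1): e=[71,18,-11] → ·
    (4,1)@(9, 3): e=[41,6,31] → █
    (5,1)@(11, 3): e=[45,18,15] → █
    (6,1)@(13, 3): e=[49,30,-1] → ·
    (2,2)@(5, 5): e=[15,6,57] → █
    (3,2)@(7, 5): e=[19,18,41] → █
    (6,2)@(13, 5): e=[31,54,-7] → ·
    (2,3)@(5, 7): e=[-3,30,51] → ·
    (3,3)@(7, 7): e=[1,42,35] → █
    (6,3)@(13, 7): e=[13,78,-13] → ·
    (3,4)@(7, 9): e=[-17,66,29] → ·
  covered (10 px):
    · · · · · · █ · ·
    · · · · █ █ · · ·
    · · █ █ █ █ · · ·
    · · · █ █ █ · · ·
    · · · · · · · · ·
    · · · · · · · · ·
    · · · · · · · · ·
    · · · · · · · · ·
    · · · · · · · · ·
    · · · · · · · · ·
    · · · · · · · · ·
T3:
  2·area = 64
  edge (10, 2)→(6, 18): d=(-4,16) right/bottom  bias=-1
  edge (6, 18)→(3, 14): d=(-3,-4) top-left  bias=+0
  edge (3, 14)→(10, 2): d=(7,-12) top-left  bias=+0
    (4,2)@(9, 5): e=[4,51,9] → █
    (5,2)@(11, 5): e=[-28,59,33] → ·
    (4,3)@(9, 7): e=[-4,45,23] → ·
    (3,4)@(7, 9): e=[20,31,13] → █
    (4,4)@(9, 9): e=[-12,39,37] → ·
    (2,5)@(5, 11): e=[44,17,3] → █
    (4,5)@(9, 11): e=[-20,33,51] → ·
    (2,6)@(5, 13): e=[36,11,17] → █
    (4,6)@(9, 13): e=[-28,27,65] → ·
    (2,7)@(5, 15): e=[28,5,31] → █
    (3,7)@(7, 15): e=[-4,13,55] → ·
    (2,8)@(5, 17): e=[20,-1,45] → ·
  covered (7 px):
    · · · · · · · · ·
    · · · · · · · · ·
    · · · · █ · · · ·
    · · · · · · · · ·
    · · · █ · · · · ·
    · · █ █ · · · · ·
    · · █ █ · · · · ·
    · · █ · · · · · ·
    · · · · · · · · ·
    · · · · · · · · ·
    · · · · · · · · ·
T4:
  2·area = 26  (B↔C swapped to make it positive)
  edge (14, 22)→(8, 18): d=(-6,-4) top-left  bias=+0
  edge (8, 18)→(7, 13): d=(-1,-5) top-left  bias=+0
  edge (7, 13)→(14, 22): d=(7,9) right/bottom  bias=-1
    (2,1)@(5, 3): e=[78,0,-52] → ·  [on edge]
    (3,6)@(7, 13): e=[26,0,0] → ·  [on edge]
    (4,8)@(9, 17): e=[10,6,10] → █
    (5,8)@(11, 17): e=[18,16,-8] → ·
    (4,9)@(9, 19): e=[-2,4,24] → ·
    (5,9)@(11, 19): e=[6,14,6] → █
    (6,9)@(13, 19): e=[14,24,-12] → ·
    (5,10)@(11, 21): e=[-6,12,20] → ·
    (6,10)@(13, 21): e=[2,22,2] → █
    (7,10)@(15, 21): e=[10,32,-16] → ·
  covered (3 px):
    · · · · · · · · ·
    · · · · · · · · ·
    · · · · · · · · ·
    · · · · · · · · ·
    · · · · · · · · ·
    · · · · · · · · ·
    · · · · · · · · ·
    · · · · · · · · ·
    · · · · █ · · · ·
    · · · · · █ · · ·
    · · · · · · █ · ·

Z-buffer (winner per pixel, '.' = empty):
  . . . . . . 2 . .
  . . . . 2 2 . . .
  . . 2 2 3 2 . . .
  . . . 2 2 2 . . .
  . . 0 3 . . . . .
  . . 3 3 . . . . .
  . 1 3 3 . . . . .
  . 0 3 1 . . . . .
  . . 1 . 4 . . . .
  . . 1 . . 4 . . .
  . . . . . . 4 . .

Result: 4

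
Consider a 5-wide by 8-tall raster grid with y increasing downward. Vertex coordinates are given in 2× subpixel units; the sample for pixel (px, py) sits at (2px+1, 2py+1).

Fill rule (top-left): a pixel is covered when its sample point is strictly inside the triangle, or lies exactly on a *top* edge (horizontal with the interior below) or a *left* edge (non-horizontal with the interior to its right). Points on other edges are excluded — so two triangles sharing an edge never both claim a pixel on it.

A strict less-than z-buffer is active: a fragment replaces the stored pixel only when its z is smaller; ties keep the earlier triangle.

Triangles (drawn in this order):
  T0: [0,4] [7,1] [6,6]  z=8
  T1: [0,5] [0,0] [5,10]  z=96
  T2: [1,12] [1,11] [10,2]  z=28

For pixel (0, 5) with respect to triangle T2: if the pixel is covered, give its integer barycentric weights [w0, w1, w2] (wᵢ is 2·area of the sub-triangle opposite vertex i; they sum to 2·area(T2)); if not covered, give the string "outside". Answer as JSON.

T0:
  2·area = 32
  edge (0, 4)→(7, 1): d=(7,-3) top-left  bias=+0
  edge (7, 1)→(6, 6): d=(-1,5) right/bottom  bias=-1
  edge (6, 6)→(0, 4): d=(-6,-2) top-left  bias=+0
    (3,0)@(7, 1): e=[0,0,32] → .  [on edge]
    (1,1)@(3, 3): e=[2,18,12] → X
    (2,1)@(5, 3): e=[8,8,16] → X
    (3,1)@(7, 3): e=[14,-2,20] → .
    (1,2)@(3, 5): e=[16,16,0] → X  [on edge]
    (3,2)@(7, 5): e=[28,-4,8] → .
    (1,3)@(3, 7): e=[30,14,-12] → .
    (2,3)@(5, 7): e=[36,4,-8] → .
    (4,3)@(9, 7): e=[48,-16,0] → .  [on edge]
    (2,5)@(5, 11): e=[64,0,-32] → .  [on edge]
  covered (4 px):
    . . . . .
    . X X . .
    . X X . .
    . . . . .
    . . . . .
    . . . . .
    . . . . .
    . . . . .
T1:
  2·area = 25
  edge (0, 5)→(0, 0): d=(0,-5) top-left  bias=+0
  edge (0, 0)→(5, 10): d=(5,10) right/bottom  bias=-1
  edge (5, 10)→(0, 5): d=(-5,-5) top-left  bias=+0
    (0,1)@(1, 3): e=[5,5,15] → X
    (1,1)@(3, 3): e=[15,-15,25] → .
    (0,2)@(1, 5): e=[5,15,5] → X
    (1,2)@(3, 5): e=[15,-5,15] → .
    (0,3)@(1, 7): e=[5,25,-5] → .
    (1,3)@(3, 7): e=[15,5,5] → X
    (2,3)@(5, 7): e=[25,-15,15] → .
    (1,4)@(3, 9): e=[15,15,-5] → .
  covered (3 px):
    . . . . .
    X . . . .
    X . . . .
    . X . . .
    . . . . .
    . . . . .
    . . . . .
    . . . . .
T2:
  2·area = 9
  edge (1, 12)→(1, 11): d=(0,-1) top-left  bias=+0
  edge (1, 11)→(10, 2): d=(9,-9) top-left  bias=+0
  edge (10, 2)→(1, 12): d=(-9,10) right/bottom  bias=-1
    (0,0)@(1, 1): e=[0,-90,99] → .  [on edge]
    (0,1)@(1, 3): e=[0,-72,81] → .  [on edge]
    (4,1)@(9, 3): e=[8,0,1] → X  [on edge]
    (0,2)@(1, 5): e=[0,-54,63] → .  [on edge]
    (3,2)@(7, 5): e=[6,0,3] → X  [on edge]
    (4,2)@(9, 5): e=[8,18,-17] → .
    (0,3)@(1, 7): e=[0,-36,45] → .  [on edge]
    (2,3)@(5, 7): e=[4,0,5] → X  [on edge]
    (3,3)@(7, 7): e=[6,18,-15] → .
    (0,4)@(1, 9): e=[0,-18,27] → .  [on edge]
    (1,4)@(3, 9): e=[2,0,7] → X  [on edge]
    (2,4)@(5, 9): e=[4,18,-13] → .
    (0,5)@(1, 11): e=[0,0,9] → X  [on edge]
    (0,6)@(1, 13): e=[0,18,-9] → .  [on edge]
    (0,7)@(1, 15): e=[0,36,-27] → .  [on edge]
  covered (5 px):
    . . . . .
    . . . . X
    . . . X .
    . . X . .
    . X . . .
    X . . . .
    . . . . .
    . . . . .

Final: [0,9,0]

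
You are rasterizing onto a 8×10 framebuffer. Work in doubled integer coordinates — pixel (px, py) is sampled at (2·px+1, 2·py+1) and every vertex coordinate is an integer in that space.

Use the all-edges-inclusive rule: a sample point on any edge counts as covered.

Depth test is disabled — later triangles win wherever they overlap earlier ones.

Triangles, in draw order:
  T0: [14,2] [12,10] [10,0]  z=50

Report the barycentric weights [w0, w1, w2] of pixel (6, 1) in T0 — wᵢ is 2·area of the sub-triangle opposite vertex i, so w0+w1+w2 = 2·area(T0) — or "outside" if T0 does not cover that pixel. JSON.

T0:
  2·area = 36
  edge (14, 2)→(12, 10): d=(-2,8) inclusive
  edge (12, 10)→(10, 0): d=(-2,-10) inclusive
  edge (10, 0)→(14, 2): d=(4,2) inclusive
    (5,0)@(11, 1): e=[26,8,2] → █
    (6,0)@(13, 1): e=[10,28,-2] → ·
    (5,1)@(11, 3): e=[22,4,10] → █
    (6,1)@(13, 3): e=[6,24,6] → █
    (7,1)@(15, 3): e=[-10,44,2] → ·
    (5,2)@(11, 5): e=[18,0,18] → █  [on edge]
    (7,2)@(15, 5): e=[-14,40,10] → ·
    (5,3)@(11, 7): e=[14,-4,26] → ·
    (6,3)@(13, 7): e=[-2,16,22] → ·
    (6,7)@(13, 15): e=[-18,0,54] → ·  [on edge]
  covered (5 px):
    · · · · · █ · ·
    · · · · · █ █ ·
    · · · · · █ █ ·
    · · · · · · · ·
    · · · · · · · ·
    · · · · · · · ·
    · · · · · · · ·
    · · · · · · · ·
    · · · · · · · ·
    · · · · · · · ·

Result: [24,6,6]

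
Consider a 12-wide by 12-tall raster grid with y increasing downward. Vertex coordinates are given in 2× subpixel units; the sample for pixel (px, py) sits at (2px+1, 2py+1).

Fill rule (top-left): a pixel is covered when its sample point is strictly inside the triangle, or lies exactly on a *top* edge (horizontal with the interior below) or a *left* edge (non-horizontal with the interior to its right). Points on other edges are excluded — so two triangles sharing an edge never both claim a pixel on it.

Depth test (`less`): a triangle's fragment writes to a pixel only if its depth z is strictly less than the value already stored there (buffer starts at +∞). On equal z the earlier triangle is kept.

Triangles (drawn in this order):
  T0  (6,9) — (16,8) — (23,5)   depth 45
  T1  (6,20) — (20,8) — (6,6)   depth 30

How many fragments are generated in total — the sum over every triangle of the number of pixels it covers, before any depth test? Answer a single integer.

T0:
  2·area = 23  (B↔C swapped to make it positive)
  edge (6, 9)→(23, 5): d=(17,-4) top-left  bias=+0
  edge (23, 5)→(16, 8): d=(-7,3) right/bottom  bias=-1
  edge (16, 8)→(6, 9): d=(-10,1) right/bottom  bias=-1
    (11,2)@(23, 5): e=[0,0,23] → .  [on edge]
    (7,3)@(15, 7): e=[2,10,11] → X
    (8,3)@(17, 7): e=[10,4,9] → X
    (9,3)@(19, 7): e=[18,-2,7] → .
    (7,4)@(15, 9): e=[36,-4,-9] → .
    (8,4)@(17, 9): e=[44,-10,-11] → .
    (4,5)@(9, 11): e=[46,0,-23] → .  [on edge]
  covered (2 px):
    . . . . . . . . . . . .
    . . . . . . . . . . . .
    . . . . . . . . . . . .
    . . . . . . . X X . . .
    . . . . . . . . . . . .
    . . . . . . . . . . . .
    . . . . . . . . . . . .
    . . . . . . . . . . . .
    . . . . . . . . . . . .
    . . . . . . . . . . . .
    . . . . . . . . . . . .
    . . . . . . . . . . . .
T1:
  2·area = 196  (B↔C swapped to make it positive)
  edge (6, 20)→(6, 6): d=(0,-14) top-left  bias=+0
  edge (6, 6)→(20, 8): d=(14,2) right/bottom  bias=-1
  edge (20, 8)→(6, 20): d=(-14,12) right/bottom  bias=-1
    (3,3)@(7, 7): e=[14,12,170] → X
    (4,3)@(9, 7): e=[42,8,146] → X
    (5,3)@(11, 7): e=[70,4,122] → X
    (6,3)@(13, 7): e=[98,0,98] → .  [on edge]
    (3,4)@(7, 9): e=[14,40,142] → X
    (6,4)@(13, 9): e=[98,28,70] → X
    (7,4)@(15, 9): e=[126,24,46] → X
    (8,4)@(17, 9): e=[154,20,22] → X
    (9,4)@(19, 9): e=[182,16,-2] → .
    (3,5)@(7, 11): e=[14,68,114] → X
    (8,5)@(17, 11): e=[154,48,-6] → .
    (3,6)@(7, 13): e=[14,96,86] → X
  covered (24 px):
    . . . . . . . . . . . .
    . . . . . . . . . . . .
    . . . . . . . . . . . .
    . . . X X X . . . . . .
    . . . X X X X X X . . .
    . . . X X X X X . . . .
    . . . X X X X . . . . .
    . . . X X X . . . . . .
    . . . X X . . . . . . .
    . . . X . . . . . . . .
    . . . . . . . . . . . .
    . . . . . . . . . . . .

Result: 26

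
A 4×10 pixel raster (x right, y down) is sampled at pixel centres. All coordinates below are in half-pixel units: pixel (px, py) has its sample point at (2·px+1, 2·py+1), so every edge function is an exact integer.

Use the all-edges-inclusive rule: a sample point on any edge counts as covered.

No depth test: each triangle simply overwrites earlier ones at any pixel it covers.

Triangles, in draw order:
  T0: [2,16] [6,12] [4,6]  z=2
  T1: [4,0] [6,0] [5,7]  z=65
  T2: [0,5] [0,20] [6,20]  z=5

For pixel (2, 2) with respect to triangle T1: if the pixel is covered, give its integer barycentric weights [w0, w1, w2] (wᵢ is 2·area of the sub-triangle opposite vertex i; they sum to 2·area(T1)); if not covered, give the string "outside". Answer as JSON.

T0:
  2·area = 32  (B↔C swapped to make it positive)
  edge (2, 16)→(4, 6): d=(2,-10) inclusive
  edge (4, 6)→(6, 12): d=(2,6) inclusive
  edge (6, 12)→(2, 16): d=(-4,4) inclusive
    (2,0)@(5, 1): e=[0,-16,48] → ·  [on edge]
    (1,1)@(3, 3): e=[-16,0,48] → ·  [on edge]
    (2,4)@(5, 9): e=[16,0,16] → #  [on edge]
    (3,4)@(7, 9): e=[36,-12,8] → ·
    (1,5)@(3, 11): e=[0,16,16] → #  [on edge]
    (3,5)@(7, 11): e=[40,-8,0] → ·  [on edge]
    (1,6)@(3, 13): e=[4,20,8] → #
    (2,6)@(5, 13): e=[24,8,0] → #  [on edge]
    (3,6)@(7, 13): e=[44,-4,-8] → ·
    (1,7)@(3, 15): e=[8,24,0] → #  [on edge]
    (2,7)@(5, 15): e=[28,12,-8] → ·
    (3,7)@(7, 15): e=[48,0,-16] → ·  [on edge]
    (0,8)@(1, 17): e=[-8,40,0] → ·  [on edge]
  covered (6 px):
    · · · ·
    · · · ·
    · · · ·
    · · · ·
    · · # ·
    · # # ·
    · # # ·
    · # · ·
    · · · ·
    · · · ·
T1:
  2·area = 14
  edge (4, 0)→(6, 0): d=(2,0) inclusive
  edge (6, 0)→(5, 7): d=(-1,7) inclusive
  edge (5, 7)→(4, 0): d=(-1,-7) inclusive
    (2,0)@(5, 1): e=[2,6,6] → #
    (3,0)@(7, 1): e=[2,-8,20] → ·
    (2,1)@(5, 3): e=[6,4,4] → #
    (3,1)@(7, 3): e=[6,-10,18] → ·
    (2,2)@(5, 5): e=[10,2,2] → #
    (3,2)@(7, 5): e=[10,-12,16] → ·
    (2,3)@(5, 7): e=[14,0,0] → #  [on edge]
    (3,3)@(7, 7): e=[14,-14,14] → ·
    (2,4)@(5, 9): e=[18,-2,-2] → ·
  covered (4 px):
    · · # ·
    · · # ·
    · · # ·
    · · # ·
    · · · ·
    · · · ·
    · · · ·
    · · · ·
    · · · ·
    · · · ·
T2:
  2·area = 90  (B↔C swapped to make it positive)
  edge (0, 5)→(6, 20): d=(6,15) inclusive
  edge (6, 20)→(0, 20): d=(-6,0) inclusive
  edge (0, 20)→(0, 5): d=(0,-15) inclusive
    (0,4)@(1, 9): e=[9,66,15] → #
    (1,4)@(3, 9): e=[-21,66,45] → ·
    (0,5)@(1, 11): e=[21,54,15] → #
    (1,5)@(3, 11): e=[-9,54,45] → ·
    (0,6)@(1, 13): e=[33,42,15] → #
    (1,6)@(3, 13): e=[3,42,45] → #
    (2,6)@(5, 13): e=[-27,42,75] → ·
    (0,7)@(1, 15): e=[45,30,15] → #
    (2,7)@(5, 15): e=[-15,30,75] → ·
    (0,8)@(1, 17): e=[57,18,15] → #
    (2,8)@(5, 17): e=[-3,18,75] → ·
    (0,9)@(1, 19): e=[69,6,15] → #
  covered (11 px):
    · · · ·
    · · · ·
    · · · ·
    · · · ·
    # · · ·
    # · · ·
    # # · ·
    # # · ·
    # # · ·
    # # # ·

Final: [2,2,10]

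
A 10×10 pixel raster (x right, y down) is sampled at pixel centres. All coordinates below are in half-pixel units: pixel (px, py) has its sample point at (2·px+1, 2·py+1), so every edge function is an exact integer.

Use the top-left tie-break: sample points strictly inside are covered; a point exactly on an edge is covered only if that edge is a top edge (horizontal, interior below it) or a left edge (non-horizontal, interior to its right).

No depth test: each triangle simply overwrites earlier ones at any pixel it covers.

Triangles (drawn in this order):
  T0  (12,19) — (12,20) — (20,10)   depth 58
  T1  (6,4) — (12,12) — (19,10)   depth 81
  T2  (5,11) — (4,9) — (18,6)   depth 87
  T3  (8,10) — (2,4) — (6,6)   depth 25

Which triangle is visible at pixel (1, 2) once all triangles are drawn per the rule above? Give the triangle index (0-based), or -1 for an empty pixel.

T0:
  2·area = 8  (B↔C swapped to make it positive)
  edge (12, 19)→(20, 10): d=(8,-9) top-left  bias=+0
  edge (20, 10)→(12, 20): d=(-8,10) right/bottom  bias=-1
  edge (12, 20)→(12, 19): d=(0,-1) top-left  bias=+0
  covered (0 px):
    . . . . . . . . . .
    . . . . . . . . . .
    . . . . . . . . . .
    . . . . . . . . . .
    . . . . . . . . . .
    . . . . . . . . . .
    . . . . . . . . . .
    . . . . . . . . . .
    . . . . . . . . . .
    . . . . . . . . . .
T1:
  2·area = 68  (B↔C swapped to make it positive)
  edge (6, 4)→(19, 10): d=(13,6) right/bottom  bias=-1
  edge (19, 10)→(12, 12): d=(-7,2) right/bottom  bias=-1
  edge (12, 12)→(6, 4): d=(-6,-8) top-left  bias=+0
    (3,2)@(7, 5): e=[7,59,2] → X
    (4,2)@(9, 5): e=[-5,55,18] → .
    (3,3)@(7, 7): e=[33,45,-10] → .
    (4,3)@(9, 7): e=[21,41,6] → X
    (5,3)@(11, 7): e=[9,37,22] → X
    (6,3)@(13, 7): e=[-3,33,38] → .
    (4,4)@(9, 9): e=[47,27,-6] → .
    (5,4)@(11, 9): e=[35,23,10] → X
    (6,4)@(13, 9): e=[23,19,26] → X
    (7,4)@(15, 9): e=[11,15,42] → X
    (8,4)@(17, 9): e=[-1,11,58] → .
    (5,5)@(11, 11): e=[61,9,-2] → .
  covered (8 px):
    . . . . . . . . . .
    . . . . . . . . . .
    . . . X . . . . . .
    . . . . X X . . . .
    . . . . . X X X . .
    . . . . . . X X . .
    . . . . . . . . . .
    . . . . . . . . . .
    . . . . . . . . . .
    . . . . . . . . . .
T2:
  2·area = 31
  edge (5, 11)→(4, 9): d=(-1,-2) top-left  bias=+0
  edge (4, 9)→(18, 6): d=(14,-3) top-left  bias=+0
  edge (18, 6)→(5, 11): d=(-13,5) right/bottom  bias=-1
    (0,1)@(1, 3): e=[0,-93,124] → .  [on edge]
    (1,3)@(3, 7): e=[0,-31,62] → .  [on edge]
    (7,3)@(15, 7): e=[24,5,2] → X
    (8,3)@(17, 7): e=[28,11,-8] → .
    (2,4)@(5, 9): e=[2,3,26] → X
    (3,4)@(7, 9): e=[6,9,16] → X
    (4,4)@(9, 9): e=[10,15,6] → X
    (5,4)@(11, 9): e=[14,21,-4] → .
    (7,4)@(15, 9): e=[22,33,-24] → .
    (2,5)@(5, 11): e=[0,31,0] → .  [on edge]
    (3,5)@(7, 11): e=[4,37,-10] → .
    (4,5)@(9, 11): e=[8,43,-20] → .
    (3,7)@(7, 15): e=[0,93,-62] → .  [on edge]
    (4,9)@(9, 19): e=[0,155,-124] → .  [on edge]
  covered (4 px):
    . . . . . . . . . .
    . . . . . . . . . .
    . . . . . . . . . .
    . . . . . . . X . .
    . . X X X . . . . .
    . . . . . . . . . .
    . . . . . . . . . .
    . . . . . . . . . .
    . . . . . . . . . .
    . . . . . . . . . .
T3:
  2·area = 12
  edge (8, 10)→(2, 4): d=(-6,-6) top-left  bias=+0
  edge (2, 4)→(6, 6): d=(4,2) right/bottom  bias=-1
  edge (6, 6)→(8, 10): d=(2,4) right/bottom  bias=-1
    (0,1)@(1, 3): e=[0,-2,14] → .  [on edge]
    (1,2)@(3, 5): e=[0,2,10] → X  [on edge]
    (2,2)@(5, 5): e=[12,-2,2] → .
    (1,3)@(3, 7): e=[-12,10,14] → .
    (2,3)@(5, 7): e=[0,6,6] → X  [on edge]
    (3,3)@(7, 7): e=[12,2,-2] → .
    (2,4)@(5, 9): e=[-12,14,10] → .
    (3,4)@(7, 9): e=[0,10,2] → X  [on edge]
    (4,4)@(9, 9): e=[12,6,-6] → .
    (3,5)@(7, 11): e=[-12,18,6] → .
    (4,5)@(9, 11): e=[0,14,-2] → .  [on edge]
    (5,6)@(11, 13): e=[0,18,-6] → .  [on edge]
    (6,7)@(13, 15): e=[0,22,-10] → .  [on edge]
    (7,8)@(15, 17): e=[0,26,-14] → .  [on edge]
    (8,9)@(17, 19): e=[0,30,-18] → .  [on edge]
  covered (3 px):
    . . . . . . . . . .
    . . . . . . . . . .
    . X . . . . . . . .
    . . X . . . . . . .
    . . . X . . . . . .
    . . . . . . . . . .
    . . . . . . . . . .
    . . . . . . . . . .
    . . . . . . . . . .
    . . . . . . . . . .

Z-buffer (winner per pixel, '.' = empty):
  . . . . . . . . . .
  . . . . . . . . . .
  . 3 . 1 . . . . . .
  . . 3 . 1 1 . 2 . .
  . . 2 3 2 1 1 1 . .
  . . . . . . 1 1 . .
  . . . . . . . . . .
  . . . . . . . . . .
  . . . . . . . . . .
  . . . . . . . . . .

Final: 3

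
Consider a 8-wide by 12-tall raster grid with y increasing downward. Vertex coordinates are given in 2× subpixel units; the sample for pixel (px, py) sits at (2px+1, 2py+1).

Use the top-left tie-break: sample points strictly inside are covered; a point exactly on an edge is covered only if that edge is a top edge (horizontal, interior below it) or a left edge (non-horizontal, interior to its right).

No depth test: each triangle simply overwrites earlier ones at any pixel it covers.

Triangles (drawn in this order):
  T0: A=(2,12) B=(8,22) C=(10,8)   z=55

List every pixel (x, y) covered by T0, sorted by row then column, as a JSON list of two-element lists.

T0:
  2·area = 104  (B↔C swapped to make it positive)
  edge (2, 12)→(10, 8): d=(8,-4) top-left  bias=+0
  edge (10, 8)→(8, 22): d=(-2,14) right/bottom  bias=-1
  edge (8, 22)→(2, 12): d=(-6,-10) top-left  bias=+0
    (5,0)@(11, 1): e=[-52,0,156] → ·  [on edge]
    (4,4)@(9, 9): e=[4,12,88] → █
    (5,4)@(11, 9): e=[12,-16,108] → ·
    (2,5)@(5, 11): e=[4,64,36] → █
    (3,5)@(7, 11): e=[12,36,56] → █
    (5,5)@(11, 11): e=[28,-20,96] → ·
    (1,6)@(3, 13): e=[12,88,4] → █
    (5,6)@(11, 13): e=[44,-24,84] → ·
    (1,7)@(3, 15): e=[28,84,-8] → ·
    (2,7)@(5, 15): e=[36,56,12] → █
    (4,7)@(9, 15): e=[52,0,52] → ·  [on edge]
    (2,8)@(5, 17): e=[52,52,0] → █  [on edge]
  covered (13 px):
    · · · · · · · ·
    · · · · · · · ·
    · · · · · · · ·
    · · · · · · · ·
    · · · · █ · · ·
    · · █ █ █ · · ·
    · █ █ █ █ · · ·
    · · █ █ · · · ·
    · · █ █ · · · ·
    · · · █ · · · ·
    · · · · · · · ·
    · · · · · · · ·

Result: [[4,4],[2,5],[3,5],[4,5],[1,6],[2,6],[3,6],[4,6],[2,7],[3,7],[2,8],[3,8],[3,9]]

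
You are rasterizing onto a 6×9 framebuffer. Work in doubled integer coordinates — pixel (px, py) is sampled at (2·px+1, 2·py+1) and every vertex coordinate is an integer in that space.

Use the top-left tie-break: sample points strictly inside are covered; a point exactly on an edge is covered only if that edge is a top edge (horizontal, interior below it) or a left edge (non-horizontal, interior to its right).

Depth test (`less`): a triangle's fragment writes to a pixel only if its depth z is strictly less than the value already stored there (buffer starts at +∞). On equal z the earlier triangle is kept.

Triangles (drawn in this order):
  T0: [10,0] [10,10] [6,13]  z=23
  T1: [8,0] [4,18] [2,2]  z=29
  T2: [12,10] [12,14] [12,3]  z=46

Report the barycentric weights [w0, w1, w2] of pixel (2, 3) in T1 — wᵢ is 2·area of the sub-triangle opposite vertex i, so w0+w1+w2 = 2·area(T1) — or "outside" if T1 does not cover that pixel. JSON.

T0:
  2·area = 40
  edge (10, 0)→(10, 10): d=(0,10) right/bottom  bias=-1
  edge (10, 10)→(6, 13): d=(-4,3) right/bottom  bias=-1
  edge (6, 13)→(10, 0): d=(4,-13) top-left  bias=+0
    (4,2)@(9, 5): e=[10,23,7] → █
    (5,2)@(11, 5): e=[-10,17,33] → ·
    (4,3)@(9, 7): e=[10,15,15] → █
    (5,3)@(11, 7): e=[-10,9,41] → ·
    (4,4)@(9, 9): e=[10,7,23] → █
    (5,4)@(11, 9): e=[-10,1,49] → ·
    (3,5)@(7, 11): e=[30,5,5] → █
    (4,5)@(9, 11): e=[10,-1,31] → ·
    (3,6)@(7, 13): e=[30,-3,13] → ·
  covered (4 px):
    · · · · · ·
    · · · · · ·
    · · · · █ ·
    · · · · █ ·
    · · · · █ ·
    · · · █ · ·
    · · · · · ·
    · · · · · ·
    · · · · · ·
T1:
  2·area = 100
  edge (8, 0)→(4, 18): d=(-4,18) right/bottom  bias=-1
  edge (4, 18)→(2, 2): d=(-2,-16) top-left  bias=+0
  edge (2, 2)→(8, 0): d=(6,-2) top-left  bias=+0
    (2,0)@(5, 1): e=[50,50,0] → █  [on edge]
    (3,0)@(7, 1): e=[14,82,4] → █
    (4,0)@(9, 1): e=[-22,114,8] → ·
    (1,1)@(3, 3): e=[78,14,8] → █
    (4,1)@(9, 3): e=[-30,110,20] → ·
    (1,2)@(3, 5): e=[70,10,20] → █
    (3,2)@(7, 5): e=[-2,74,28] → ·
    (1,3)@(3, 7): e=[62,6,32] → █
    (3,3)@(7, 7): e=[-10,70,40] → ·
    (1,4)@(3, 9): e=[54,2,44] → █
    (3,4)@(7, 9): e=[-18,66,52] → ·
    (1,5)@(3, 11): e=[46,-2,56] → ·
  covered (13 px):
    · · █ █ · ·
    · █ █ █ · ·
    · █ █ · · ·
    · █ █ · · ·
    · █ █ · · ·
    · · █ · · ·
    · · █ · · ·
    · · · · · ·
    · · · · · ·
T2:
  degenerate (2·area = 0) — covers nothing

Answer: [38,36,26]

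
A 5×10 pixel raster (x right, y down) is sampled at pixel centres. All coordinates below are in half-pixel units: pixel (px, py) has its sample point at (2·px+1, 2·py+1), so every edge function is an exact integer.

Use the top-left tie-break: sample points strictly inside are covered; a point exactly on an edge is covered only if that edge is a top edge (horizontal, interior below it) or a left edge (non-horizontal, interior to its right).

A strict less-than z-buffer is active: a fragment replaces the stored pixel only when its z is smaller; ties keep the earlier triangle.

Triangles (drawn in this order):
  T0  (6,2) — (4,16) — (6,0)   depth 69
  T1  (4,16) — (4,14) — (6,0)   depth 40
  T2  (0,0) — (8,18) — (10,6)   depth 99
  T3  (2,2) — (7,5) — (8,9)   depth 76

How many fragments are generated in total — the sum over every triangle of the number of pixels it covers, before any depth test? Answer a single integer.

T0:
  2·area = 4
  edge (6, 2)→(4, 16): d=(-2,14) right/bottom  bias=-1
  edge (4, 16)→(6, 0): d=(2,-16) top-left  bias=+0
  edge (6, 0)→(6, 2): d=(0,2) right/bottom  bias=-1
    (2,4)@(5, 9): e=[0,2,2] → .  [on edge]
  covered (0 px):
    . . . . .
    . . . . .
    . . . . .
    . . . . .
    . . . . .
    . . . . .
    . . . . .
    . . . . .
    . . . . .
    . . . . .
T1:
  2·area = 4
  edge (4, 16)→(4, 14): d=(0,-2) top-left  bias=+0
  edge (4, 14)→(6, 0): d=(2,-14) top-left  bias=+0
  edge (6, 0)→(4, 16): d=(-2,16) right/bottom  bias=-1
    (2,3)@(5, 7): e=[2,0,2] → X  [on edge]
    (3,3)@(7, 7): e=[6,28,-30] → .
    (2,4)@(5, 9): e=[2,4,-2] → .
  covered (1 px):
    . . . . .
    . . . . .
    . . . . .
    . . X . .
    . . . . .
    . . . . .
    . . . . .
    . . . . .
    . . . . .
    . . . . .
T2:
  2·area = 132  (B↔C swapped to make it positive)
  edge (0, 0)→(10, 6): d=(10,6) right/bottom  bias=-1
  edge (10, 6)→(8, 18): d=(-2,12) right/bottom  bias=-1
  edge (8, 18)→(0, 0): d=(-8,-18) top-left  bias=+0
    (0,0)@(1, 1): e=[4,118,10] → X
    (1,0)@(3, 1): e=[-8,94,46] → .
    (0,1)@(1, 3): e=[24,114,-6] → .
    (1,1)@(3, 3): e=[12,90,30] → X
    (2,1)@(5, 3): e=[0,66,66] → .  [on edge]
    (1,2)@(3, 5): e=[32,86,14] → X
    (2,2)@(5, 5): e=[20,62,50] → X
    (3,2)@(7, 5): e=[8,38,86] → X
    (4,2)@(9, 5): e=[-4,14,122] → .
    (1,3)@(3, 7): e=[52,82,-2] → .
    (2,3)@(5, 7): e=[40,58,34] → X
    (4,3)@(9, 7): e=[16,10,106] → X
  covered (16 px):
    X . . . .
    . X . . .
    . X X X .
    . . X X X
    . . X X X
    . . X X X
    . . . X .
    . . . X .
    . . . . .
    . . . . .
T3:
  2·area = 17
  edge (2, 2)→(7, 5): d=(5,3) right/bottom  bias=-1
  edge (7, 5)→(8, 9): d=(1,4) right/bottom  bias=-1
  edge (8, 9)→(2, 2): d=(-6,-7) top-left  bias=+0
    (1,1)@(3, 3): e=[2,14,1] → X
    (2,1)@(5, 3): e=[-4,6,15] → .
    (1,2)@(3, 5): e=[12,16,-11] → .
    (2,2)@(5, 5): e=[6,8,3] → X
    (3,2)@(7, 5): e=[0,0,17] → .  [on edge]
    (2,3)@(5, 7): e=[16,10,-9] → .
    (3,3)@(7, 7): e=[10,2,5] → X
    (4,3)@(9, 7): e=[4,-6,19] → .
    (3,4)@(7, 9): e=[20,4,-7] → .
    (4,6)@(9, 13): e=[34,0,-17] → .  [on edge]
  covered (3 px):
    . . . . .
    . X . . .
    . . X . .
    . . . X .
    . . . . .
    . . . . .
    . . . . .
    . . . . .
    . . . . .
    . . . . .

Final: 20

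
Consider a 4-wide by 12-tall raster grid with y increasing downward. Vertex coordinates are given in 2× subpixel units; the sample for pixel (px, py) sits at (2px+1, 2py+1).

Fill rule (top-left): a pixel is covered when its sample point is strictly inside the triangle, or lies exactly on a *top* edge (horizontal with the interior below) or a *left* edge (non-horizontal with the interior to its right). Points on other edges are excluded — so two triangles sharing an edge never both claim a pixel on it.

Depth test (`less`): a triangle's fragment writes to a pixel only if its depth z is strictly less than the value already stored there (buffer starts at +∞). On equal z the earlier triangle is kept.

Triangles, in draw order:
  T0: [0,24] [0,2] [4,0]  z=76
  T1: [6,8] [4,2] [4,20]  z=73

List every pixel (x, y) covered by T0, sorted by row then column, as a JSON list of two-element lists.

T0:
  2·area = 88
  edge (0, 24)→(0, 2): d=(0,-22) top-left  bias=+0
  edge (0, 2)→(4, 0): d=(4,-2) top-left  bias=+0
  edge (4, 0)→(0, 24): d=(-4,24) right/bottom  bias=-1
    (1,0)@(3, 1): e=[66,2,20] → X
    (2,0)@(5, 1): e=[110,6,-28] → .
    (0,1)@(1, 3): e=[22,6,60] → X
    (2,1)@(5, 3): e=[110,14,-36] → .
    (0,2)@(1, 5): e=[22,14,52] → X
    (2,2)@(5, 5): e=[110,22,-44] → .
    (0,3)@(1, 7): e=[22,22,44] → X
    (1,3)@(3, 7): e=[66,26,-4] → .
    (0,4)@(1, 9): e=[22,30,36] → X
    (1,4)@(3, 9): e=[66,34,-12] → .
    (0,5)@(1, 11): e=[22,38,28] → X
    (1,5)@(3, 11): e=[66,42,-20] → .
  covered (11 px):
    . X . .
    X X . .
    X X . .
    X . . .
    X . . .
    X . . .
    X . . .
    X . . .
    X . . .
    . . . .
    . . . .
    . . . .
T1:
  2·area = 36  (B↔C swapped to make it positive)
  edge (6, 8)→(4, 20): d=(-2,12) right/bottom  bias=-1
  edge (4, 20)→(4, 2): d=(0,-18) top-left  bias=+0
  edge (4, 2)→(6, 8): d=(2,6) right/bottom  bias=-1
    (2,2)@(5, 5): e=[18,18,0] → .  [on edge]
    (2,3)@(5, 7): e=[14,18,4] → X
    (3,3)@(7, 7): e=[-10,54,-8] → .
    (2,4)@(5, 9): e=[10,18,8] → X
    (3,4)@(7, 9): e=[-14,54,-4] → .
    (2,5)@(5, 11): e=[6,18,12] → X
    (3,5)@(7, 11): e=[-18,54,0] → .  [on edge]
    (2,6)@(5, 13): e=[2,18,16] → X
    (3,6)@(7, 13): e=[-22,54,4] → .
    (2,7)@(5, 15): e=[-2,18,20] → .
  covered (4 px):
    . . . .
    . . . .
    . . . .
    . . X .
    . . X .
    . . X .
    . . X .
    . . . .
    . . . .
    . . . .
    . . . .
    . . . .

Final: [[1,0],[0,1],[1,1],[0,2],[1,2],[0,3],[0,4],[0,5],[0,6],[0,7],[0,8]]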